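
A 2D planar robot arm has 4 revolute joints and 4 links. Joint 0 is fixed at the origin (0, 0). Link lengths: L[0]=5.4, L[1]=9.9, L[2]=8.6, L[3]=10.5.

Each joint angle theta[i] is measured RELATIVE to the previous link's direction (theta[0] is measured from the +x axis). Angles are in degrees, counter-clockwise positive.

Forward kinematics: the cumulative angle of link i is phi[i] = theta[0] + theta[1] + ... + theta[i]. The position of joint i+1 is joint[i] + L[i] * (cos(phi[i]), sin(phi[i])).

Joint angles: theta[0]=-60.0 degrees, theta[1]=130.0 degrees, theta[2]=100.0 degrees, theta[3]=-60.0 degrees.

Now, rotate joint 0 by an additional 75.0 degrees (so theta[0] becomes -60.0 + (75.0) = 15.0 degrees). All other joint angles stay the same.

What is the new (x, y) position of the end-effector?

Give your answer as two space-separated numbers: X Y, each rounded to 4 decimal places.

Answer: -16.9882 -1.6334

Derivation:
joint[0] = (0.0000, 0.0000)  (base)
link 0: phi[0] = 15 = 15 deg
  cos(15 deg) = 0.9659, sin(15 deg) = 0.2588
  joint[1] = (0.0000, 0.0000) + 5.4 * (0.9659, 0.2588) = (0.0000 + 5.2160, 0.0000 + 1.3976) = (5.2160, 1.3976)
link 1: phi[1] = 15 + 130 = 145 deg
  cos(145 deg) = -0.8192, sin(145 deg) = 0.5736
  joint[2] = (5.2160, 1.3976) + 9.9 * (-0.8192, 0.5736) = (5.2160 + -8.1096, 1.3976 + 5.6784) = (-2.8936, 7.0760)
link 2: phi[2] = 15 + 130 + 100 = 245 deg
  cos(245 deg) = -0.4226, sin(245 deg) = -0.9063
  joint[3] = (-2.8936, 7.0760) + 8.6 * (-0.4226, -0.9063) = (-2.8936 + -3.6345, 7.0760 + -7.7942) = (-6.5281, -0.7182)
link 3: phi[3] = 15 + 130 + 100 + -60 = 185 deg
  cos(185 deg) = -0.9962, sin(185 deg) = -0.0872
  joint[4] = (-6.5281, -0.7182) + 10.5 * (-0.9962, -0.0872) = (-6.5281 + -10.4600, -0.7182 + -0.9151) = (-16.9882, -1.6334)
End effector: (-16.9882, -1.6334)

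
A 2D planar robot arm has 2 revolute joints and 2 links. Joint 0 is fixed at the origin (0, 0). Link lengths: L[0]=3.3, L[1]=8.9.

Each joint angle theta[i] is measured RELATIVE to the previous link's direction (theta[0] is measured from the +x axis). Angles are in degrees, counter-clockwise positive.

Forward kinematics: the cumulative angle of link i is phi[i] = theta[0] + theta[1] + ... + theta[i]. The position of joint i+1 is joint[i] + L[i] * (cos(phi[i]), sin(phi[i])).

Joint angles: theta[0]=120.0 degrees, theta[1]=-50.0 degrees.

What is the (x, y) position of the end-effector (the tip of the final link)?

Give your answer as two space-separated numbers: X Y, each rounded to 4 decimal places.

Answer: 1.3940 11.2211

Derivation:
joint[0] = (0.0000, 0.0000)  (base)
link 0: phi[0] = 120 = 120 deg
  cos(120 deg) = -0.5000, sin(120 deg) = 0.8660
  joint[1] = (0.0000, 0.0000) + 3.3 * (-0.5000, 0.8660) = (0.0000 + -1.6500, 0.0000 + 2.8579) = (-1.6500, 2.8579)
link 1: phi[1] = 120 + -50 = 70 deg
  cos(70 deg) = 0.3420, sin(70 deg) = 0.9397
  joint[2] = (-1.6500, 2.8579) + 8.9 * (0.3420, 0.9397) = (-1.6500 + 3.0440, 2.8579 + 8.3633) = (1.3940, 11.2211)
End effector: (1.3940, 11.2211)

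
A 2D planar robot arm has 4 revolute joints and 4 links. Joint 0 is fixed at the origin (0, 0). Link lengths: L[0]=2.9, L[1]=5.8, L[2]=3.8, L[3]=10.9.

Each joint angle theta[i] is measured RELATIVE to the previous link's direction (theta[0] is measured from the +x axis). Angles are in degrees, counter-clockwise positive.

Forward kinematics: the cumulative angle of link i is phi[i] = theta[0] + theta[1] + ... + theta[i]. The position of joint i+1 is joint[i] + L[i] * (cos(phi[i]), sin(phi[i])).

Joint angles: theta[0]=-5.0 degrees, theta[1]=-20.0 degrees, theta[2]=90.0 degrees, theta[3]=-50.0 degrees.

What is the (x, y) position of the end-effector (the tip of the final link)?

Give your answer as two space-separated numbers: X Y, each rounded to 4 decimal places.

joint[0] = (0.0000, 0.0000)  (base)
link 0: phi[0] = -5 = -5 deg
  cos(-5 deg) = 0.9962, sin(-5 deg) = -0.0872
  joint[1] = (0.0000, 0.0000) + 2.9 * (0.9962, -0.0872) = (0.0000 + 2.8890, 0.0000 + -0.2528) = (2.8890, -0.2528)
link 1: phi[1] = -5 + -20 = -25 deg
  cos(-25 deg) = 0.9063, sin(-25 deg) = -0.4226
  joint[2] = (2.8890, -0.2528) + 5.8 * (0.9063, -0.4226) = (2.8890 + 5.2566, -0.2528 + -2.4512) = (8.1455, -2.7039)
link 2: phi[2] = -5 + -20 + 90 = 65 deg
  cos(65 deg) = 0.4226, sin(65 deg) = 0.9063
  joint[3] = (8.1455, -2.7039) + 3.8 * (0.4226, 0.9063) = (8.1455 + 1.6059, -2.7039 + 3.4440) = (9.7515, 0.7400)
link 3: phi[3] = -5 + -20 + 90 + -50 = 15 deg
  cos(15 deg) = 0.9659, sin(15 deg) = 0.2588
  joint[4] = (9.7515, 0.7400) + 10.9 * (0.9659, 0.2588) = (9.7515 + 10.5286, 0.7400 + 2.8211) = (20.2801, 3.5612)
End effector: (20.2801, 3.5612)

Answer: 20.2801 3.5612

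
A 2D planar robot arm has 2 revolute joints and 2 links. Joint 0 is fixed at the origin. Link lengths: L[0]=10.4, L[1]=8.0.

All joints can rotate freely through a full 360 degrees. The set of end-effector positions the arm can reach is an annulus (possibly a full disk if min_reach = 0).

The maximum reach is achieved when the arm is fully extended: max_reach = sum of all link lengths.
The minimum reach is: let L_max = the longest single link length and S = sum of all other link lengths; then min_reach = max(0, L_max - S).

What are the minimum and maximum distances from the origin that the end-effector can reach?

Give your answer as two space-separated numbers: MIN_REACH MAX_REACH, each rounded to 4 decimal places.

Answer: 2.4000 18.4000

Derivation:
Link lengths: [10.4, 8.0]
max_reach = 10.4 + 8 = 18.4
L_max = max([10.4, 8.0]) = 10.4
S (sum of others) = 18.4 - 10.4 = 8
min_reach = max(0, 10.4 - 8) = max(0, 2.4) = 2.4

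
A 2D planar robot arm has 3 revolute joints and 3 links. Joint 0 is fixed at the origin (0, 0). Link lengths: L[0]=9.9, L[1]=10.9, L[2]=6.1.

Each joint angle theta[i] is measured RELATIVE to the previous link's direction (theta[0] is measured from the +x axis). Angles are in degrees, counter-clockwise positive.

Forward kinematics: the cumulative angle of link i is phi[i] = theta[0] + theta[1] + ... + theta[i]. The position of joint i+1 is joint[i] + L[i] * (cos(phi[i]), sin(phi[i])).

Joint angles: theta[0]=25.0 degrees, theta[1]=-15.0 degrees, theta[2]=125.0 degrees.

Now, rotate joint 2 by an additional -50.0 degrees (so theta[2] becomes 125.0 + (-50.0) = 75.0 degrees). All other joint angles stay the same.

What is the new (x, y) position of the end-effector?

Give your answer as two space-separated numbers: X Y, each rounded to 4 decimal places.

joint[0] = (0.0000, 0.0000)  (base)
link 0: phi[0] = 25 = 25 deg
  cos(25 deg) = 0.9063, sin(25 deg) = 0.4226
  joint[1] = (0.0000, 0.0000) + 9.9 * (0.9063, 0.4226) = (0.0000 + 8.9724, 0.0000 + 4.1839) = (8.9724, 4.1839)
link 1: phi[1] = 25 + -15 = 10 deg
  cos(10 deg) = 0.9848, sin(10 deg) = 0.1736
  joint[2] = (8.9724, 4.1839) + 10.9 * (0.9848, 0.1736) = (8.9724 + 10.7344, 4.1839 + 1.8928) = (19.7069, 6.0767)
link 2: phi[2] = 25 + -15 + 75 = 85 deg
  cos(85 deg) = 0.0872, sin(85 deg) = 0.9962
  joint[3] = (19.7069, 6.0767) + 6.1 * (0.0872, 0.9962) = (19.7069 + 0.5317, 6.0767 + 6.0768) = (20.2385, 12.1535)
End effector: (20.2385, 12.1535)

Answer: 20.2385 12.1535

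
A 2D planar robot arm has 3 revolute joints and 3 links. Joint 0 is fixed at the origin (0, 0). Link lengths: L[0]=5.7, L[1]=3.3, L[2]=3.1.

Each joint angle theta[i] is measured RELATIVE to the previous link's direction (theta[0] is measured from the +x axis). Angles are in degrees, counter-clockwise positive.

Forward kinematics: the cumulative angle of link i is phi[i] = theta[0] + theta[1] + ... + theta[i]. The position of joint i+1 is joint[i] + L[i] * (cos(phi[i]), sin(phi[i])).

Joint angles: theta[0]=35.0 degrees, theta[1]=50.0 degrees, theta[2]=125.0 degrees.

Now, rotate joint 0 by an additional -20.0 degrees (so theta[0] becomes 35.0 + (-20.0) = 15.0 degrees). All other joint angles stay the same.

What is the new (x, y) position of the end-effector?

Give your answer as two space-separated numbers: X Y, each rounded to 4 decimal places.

joint[0] = (0.0000, 0.0000)  (base)
link 0: phi[0] = 15 = 15 deg
  cos(15 deg) = 0.9659, sin(15 deg) = 0.2588
  joint[1] = (0.0000, 0.0000) + 5.7 * (0.9659, 0.2588) = (0.0000 + 5.5058, 0.0000 + 1.4753) = (5.5058, 1.4753)
link 1: phi[1] = 15 + 50 = 65 deg
  cos(65 deg) = 0.4226, sin(65 deg) = 0.9063
  joint[2] = (5.5058, 1.4753) + 3.3 * (0.4226, 0.9063) = (5.5058 + 1.3946, 1.4753 + 2.9908) = (6.9004, 4.4661)
link 2: phi[2] = 15 + 50 + 125 = 190 deg
  cos(190 deg) = -0.9848, sin(190 deg) = -0.1736
  joint[3] = (6.9004, 4.4661) + 3.1 * (-0.9848, -0.1736) = (6.9004 + -3.0529, 4.4661 + -0.5383) = (3.8475, 3.9278)
End effector: (3.8475, 3.9278)

Answer: 3.8475 3.9278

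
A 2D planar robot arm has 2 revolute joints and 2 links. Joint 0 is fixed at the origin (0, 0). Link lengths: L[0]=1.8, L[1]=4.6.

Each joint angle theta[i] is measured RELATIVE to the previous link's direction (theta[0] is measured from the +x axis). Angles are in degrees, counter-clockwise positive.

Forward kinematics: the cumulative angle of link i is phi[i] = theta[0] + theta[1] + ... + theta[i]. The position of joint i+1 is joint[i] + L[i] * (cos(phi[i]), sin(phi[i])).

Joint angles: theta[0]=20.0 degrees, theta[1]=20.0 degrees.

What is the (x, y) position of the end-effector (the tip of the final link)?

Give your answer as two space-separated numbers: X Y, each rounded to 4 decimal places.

Answer: 5.2153 3.5725

Derivation:
joint[0] = (0.0000, 0.0000)  (base)
link 0: phi[0] = 20 = 20 deg
  cos(20 deg) = 0.9397, sin(20 deg) = 0.3420
  joint[1] = (0.0000, 0.0000) + 1.8 * (0.9397, 0.3420) = (0.0000 + 1.6914, 0.0000 + 0.6156) = (1.6914, 0.6156)
link 1: phi[1] = 20 + 20 = 40 deg
  cos(40 deg) = 0.7660, sin(40 deg) = 0.6428
  joint[2] = (1.6914, 0.6156) + 4.6 * (0.7660, 0.6428) = (1.6914 + 3.5238, 0.6156 + 2.9568) = (5.2153, 3.5725)
End effector: (5.2153, 3.5725)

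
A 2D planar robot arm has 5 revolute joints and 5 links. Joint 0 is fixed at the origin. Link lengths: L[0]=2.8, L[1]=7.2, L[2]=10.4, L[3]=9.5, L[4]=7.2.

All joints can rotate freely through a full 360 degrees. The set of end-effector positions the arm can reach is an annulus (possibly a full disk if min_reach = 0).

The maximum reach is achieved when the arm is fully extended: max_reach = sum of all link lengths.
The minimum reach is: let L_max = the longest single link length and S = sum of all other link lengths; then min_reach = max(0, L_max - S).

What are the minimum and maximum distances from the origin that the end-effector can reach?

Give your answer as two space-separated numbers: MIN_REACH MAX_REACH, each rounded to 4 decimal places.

Link lengths: [2.8, 7.2, 10.4, 9.5, 7.2]
max_reach = 2.8 + 7.2 + 10.4 + 9.5 + 7.2 = 37.1
L_max = max([2.8, 7.2, 10.4, 9.5, 7.2]) = 10.4
S (sum of others) = 37.1 - 10.4 = 26.7
min_reach = max(0, 10.4 - 26.7) = max(0, -16.3) = 0

Answer: 0.0000 37.1000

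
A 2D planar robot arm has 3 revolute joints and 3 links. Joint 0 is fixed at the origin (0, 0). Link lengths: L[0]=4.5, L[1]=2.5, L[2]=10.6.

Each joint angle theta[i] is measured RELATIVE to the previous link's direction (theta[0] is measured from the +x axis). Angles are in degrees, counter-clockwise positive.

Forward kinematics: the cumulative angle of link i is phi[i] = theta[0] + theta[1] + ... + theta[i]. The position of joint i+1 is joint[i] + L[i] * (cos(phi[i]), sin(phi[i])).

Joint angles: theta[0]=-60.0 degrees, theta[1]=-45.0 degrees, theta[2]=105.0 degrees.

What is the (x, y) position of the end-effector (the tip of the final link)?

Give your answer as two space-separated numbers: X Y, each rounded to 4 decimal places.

joint[0] = (0.0000, 0.0000)  (base)
link 0: phi[0] = -60 = -60 deg
  cos(-60 deg) = 0.5000, sin(-60 deg) = -0.8660
  joint[1] = (0.0000, 0.0000) + 4.5 * (0.5000, -0.8660) = (0.0000 + 2.2500, 0.0000 + -3.8971) = (2.2500, -3.8971)
link 1: phi[1] = -60 + -45 = -105 deg
  cos(-105 deg) = -0.2588, sin(-105 deg) = -0.9659
  joint[2] = (2.2500, -3.8971) + 2.5 * (-0.2588, -0.9659) = (2.2500 + -0.6470, -3.8971 + -2.4148) = (1.6030, -6.3119)
link 2: phi[2] = -60 + -45 + 105 = 0 deg
  cos(0 deg) = 1.0000, sin(0 deg) = 0.0000
  joint[3] = (1.6030, -6.3119) + 10.6 * (1.0000, 0.0000) = (1.6030 + 10.6000, -6.3119 + 0.0000) = (12.2030, -6.3119)
End effector: (12.2030, -6.3119)

Answer: 12.2030 -6.3119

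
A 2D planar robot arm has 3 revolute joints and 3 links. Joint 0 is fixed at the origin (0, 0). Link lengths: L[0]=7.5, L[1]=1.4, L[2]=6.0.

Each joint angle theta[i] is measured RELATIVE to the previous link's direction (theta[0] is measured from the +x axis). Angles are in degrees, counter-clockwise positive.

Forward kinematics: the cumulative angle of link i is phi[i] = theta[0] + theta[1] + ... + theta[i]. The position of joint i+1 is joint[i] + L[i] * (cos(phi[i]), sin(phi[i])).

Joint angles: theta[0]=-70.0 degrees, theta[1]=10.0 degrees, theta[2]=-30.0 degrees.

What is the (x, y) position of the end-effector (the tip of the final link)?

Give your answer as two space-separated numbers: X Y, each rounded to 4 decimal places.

Answer: 3.2652 -14.2601

Derivation:
joint[0] = (0.0000, 0.0000)  (base)
link 0: phi[0] = -70 = -70 deg
  cos(-70 deg) = 0.3420, sin(-70 deg) = -0.9397
  joint[1] = (0.0000, 0.0000) + 7.5 * (0.3420, -0.9397) = (0.0000 + 2.5652, 0.0000 + -7.0477) = (2.5652, -7.0477)
link 1: phi[1] = -70 + 10 = -60 deg
  cos(-60 deg) = 0.5000, sin(-60 deg) = -0.8660
  joint[2] = (2.5652, -7.0477) + 1.4 * (0.5000, -0.8660) = (2.5652 + 0.7000, -7.0477 + -1.2124) = (3.2652, -8.2601)
link 2: phi[2] = -70 + 10 + -30 = -90 deg
  cos(-90 deg) = 0.0000, sin(-90 deg) = -1.0000
  joint[3] = (3.2652, -8.2601) + 6 * (0.0000, -1.0000) = (3.2652 + 0.0000, -8.2601 + -6.0000) = (3.2652, -14.2601)
End effector: (3.2652, -14.2601)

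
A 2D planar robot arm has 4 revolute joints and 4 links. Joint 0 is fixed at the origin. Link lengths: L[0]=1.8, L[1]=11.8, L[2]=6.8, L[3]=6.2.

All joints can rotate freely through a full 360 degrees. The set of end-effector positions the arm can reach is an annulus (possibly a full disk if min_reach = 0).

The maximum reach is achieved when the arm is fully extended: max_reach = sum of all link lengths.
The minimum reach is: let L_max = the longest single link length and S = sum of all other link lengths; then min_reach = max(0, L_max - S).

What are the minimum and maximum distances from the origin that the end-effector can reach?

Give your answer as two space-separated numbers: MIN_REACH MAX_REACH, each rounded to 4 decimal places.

Answer: 0.0000 26.6000

Derivation:
Link lengths: [1.8, 11.8, 6.8, 6.2]
max_reach = 1.8 + 11.8 + 6.8 + 6.2 = 26.6
L_max = max([1.8, 11.8, 6.8, 6.2]) = 11.8
S (sum of others) = 26.6 - 11.8 = 14.8
min_reach = max(0, 11.8 - 14.8) = max(0, -3) = 0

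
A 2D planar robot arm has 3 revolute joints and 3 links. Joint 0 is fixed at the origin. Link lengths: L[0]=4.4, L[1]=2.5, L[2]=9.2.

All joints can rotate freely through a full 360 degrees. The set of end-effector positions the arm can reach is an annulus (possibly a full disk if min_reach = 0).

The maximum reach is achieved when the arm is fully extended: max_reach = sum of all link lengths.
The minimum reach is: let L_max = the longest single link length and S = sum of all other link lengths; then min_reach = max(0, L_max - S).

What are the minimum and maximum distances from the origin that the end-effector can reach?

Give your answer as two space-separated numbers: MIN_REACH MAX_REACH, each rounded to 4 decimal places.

Answer: 2.3000 16.1000

Derivation:
Link lengths: [4.4, 2.5, 9.2]
max_reach = 4.4 + 2.5 + 9.2 = 16.1
L_max = max([4.4, 2.5, 9.2]) = 9.2
S (sum of others) = 16.1 - 9.2 = 6.9
min_reach = max(0, 9.2 - 6.9) = max(0, 2.3) = 2.3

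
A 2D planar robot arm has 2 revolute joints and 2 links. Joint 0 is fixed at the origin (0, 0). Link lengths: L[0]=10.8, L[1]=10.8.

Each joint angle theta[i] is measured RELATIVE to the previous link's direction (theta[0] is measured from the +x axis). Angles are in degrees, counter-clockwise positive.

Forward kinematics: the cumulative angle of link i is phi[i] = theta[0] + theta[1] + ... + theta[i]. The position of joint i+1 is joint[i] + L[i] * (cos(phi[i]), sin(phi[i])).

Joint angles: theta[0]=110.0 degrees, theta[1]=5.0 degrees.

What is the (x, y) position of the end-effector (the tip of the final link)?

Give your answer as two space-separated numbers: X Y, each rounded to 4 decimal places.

joint[0] = (0.0000, 0.0000)  (base)
link 0: phi[0] = 110 = 110 deg
  cos(110 deg) = -0.3420, sin(110 deg) = 0.9397
  joint[1] = (0.0000, 0.0000) + 10.8 * (-0.3420, 0.9397) = (0.0000 + -3.6938, 0.0000 + 10.1487) = (-3.6938, 10.1487)
link 1: phi[1] = 110 + 5 = 115 deg
  cos(115 deg) = -0.4226, sin(115 deg) = 0.9063
  joint[2] = (-3.6938, 10.1487) + 10.8 * (-0.4226, 0.9063) = (-3.6938 + -4.5643, 10.1487 + 9.7881) = (-8.2581, 19.9368)
End effector: (-8.2581, 19.9368)

Answer: -8.2581 19.9368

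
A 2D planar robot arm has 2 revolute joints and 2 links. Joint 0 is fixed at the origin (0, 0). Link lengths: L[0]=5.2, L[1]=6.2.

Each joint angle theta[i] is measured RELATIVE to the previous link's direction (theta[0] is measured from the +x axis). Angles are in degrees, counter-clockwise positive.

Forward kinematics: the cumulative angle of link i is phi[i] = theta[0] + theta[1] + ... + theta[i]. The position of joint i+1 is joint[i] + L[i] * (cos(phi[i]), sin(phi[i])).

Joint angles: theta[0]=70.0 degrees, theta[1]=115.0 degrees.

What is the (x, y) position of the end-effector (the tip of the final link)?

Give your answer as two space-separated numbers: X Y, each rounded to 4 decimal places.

Answer: -4.3979 4.3460

Derivation:
joint[0] = (0.0000, 0.0000)  (base)
link 0: phi[0] = 70 = 70 deg
  cos(70 deg) = 0.3420, sin(70 deg) = 0.9397
  joint[1] = (0.0000, 0.0000) + 5.2 * (0.3420, 0.9397) = (0.0000 + 1.7785, 0.0000 + 4.8864) = (1.7785, 4.8864)
link 1: phi[1] = 70 + 115 = 185 deg
  cos(185 deg) = -0.9962, sin(185 deg) = -0.0872
  joint[2] = (1.7785, 4.8864) + 6.2 * (-0.9962, -0.0872) = (1.7785 + -6.1764, 4.8864 + -0.5404) = (-4.3979, 4.3460)
End effector: (-4.3979, 4.3460)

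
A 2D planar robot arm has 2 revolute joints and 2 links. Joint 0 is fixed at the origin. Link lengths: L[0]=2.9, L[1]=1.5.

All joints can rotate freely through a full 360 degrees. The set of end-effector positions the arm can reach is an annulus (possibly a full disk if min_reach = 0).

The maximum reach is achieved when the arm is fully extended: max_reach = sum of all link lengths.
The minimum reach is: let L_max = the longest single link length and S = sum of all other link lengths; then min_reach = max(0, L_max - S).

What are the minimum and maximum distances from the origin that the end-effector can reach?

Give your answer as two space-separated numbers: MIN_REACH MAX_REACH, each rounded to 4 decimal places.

Answer: 1.4000 4.4000

Derivation:
Link lengths: [2.9, 1.5]
max_reach = 2.9 + 1.5 = 4.4
L_max = max([2.9, 1.5]) = 2.9
S (sum of others) = 4.4 - 2.9 = 1.5
min_reach = max(0, 2.9 - 1.5) = max(0, 1.4) = 1.4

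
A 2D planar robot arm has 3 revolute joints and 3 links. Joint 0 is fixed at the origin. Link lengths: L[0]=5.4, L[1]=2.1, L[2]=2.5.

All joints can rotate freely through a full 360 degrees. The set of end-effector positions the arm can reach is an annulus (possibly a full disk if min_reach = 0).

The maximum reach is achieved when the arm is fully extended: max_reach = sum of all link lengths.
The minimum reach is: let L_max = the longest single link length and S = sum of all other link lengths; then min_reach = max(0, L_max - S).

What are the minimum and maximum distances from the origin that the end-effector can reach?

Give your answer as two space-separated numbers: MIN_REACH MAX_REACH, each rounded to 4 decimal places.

Answer: 0.8000 10.0000

Derivation:
Link lengths: [5.4, 2.1, 2.5]
max_reach = 5.4 + 2.1 + 2.5 = 10
L_max = max([5.4, 2.1, 2.5]) = 5.4
S (sum of others) = 10 - 5.4 = 4.6
min_reach = max(0, 5.4 - 4.6) = max(0, 0.8) = 0.8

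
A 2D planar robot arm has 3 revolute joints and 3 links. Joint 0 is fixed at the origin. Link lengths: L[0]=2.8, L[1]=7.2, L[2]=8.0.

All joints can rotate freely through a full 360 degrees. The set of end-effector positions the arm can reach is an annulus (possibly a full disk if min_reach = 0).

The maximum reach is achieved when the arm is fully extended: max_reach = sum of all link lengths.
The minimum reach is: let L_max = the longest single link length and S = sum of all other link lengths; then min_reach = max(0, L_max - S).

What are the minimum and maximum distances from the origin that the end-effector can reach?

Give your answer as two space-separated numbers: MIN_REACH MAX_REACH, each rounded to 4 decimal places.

Answer: 0.0000 18.0000

Derivation:
Link lengths: [2.8, 7.2, 8.0]
max_reach = 2.8 + 7.2 + 8 = 18
L_max = max([2.8, 7.2, 8.0]) = 8
S (sum of others) = 18 - 8 = 10
min_reach = max(0, 8 - 10) = max(0, -2) = 0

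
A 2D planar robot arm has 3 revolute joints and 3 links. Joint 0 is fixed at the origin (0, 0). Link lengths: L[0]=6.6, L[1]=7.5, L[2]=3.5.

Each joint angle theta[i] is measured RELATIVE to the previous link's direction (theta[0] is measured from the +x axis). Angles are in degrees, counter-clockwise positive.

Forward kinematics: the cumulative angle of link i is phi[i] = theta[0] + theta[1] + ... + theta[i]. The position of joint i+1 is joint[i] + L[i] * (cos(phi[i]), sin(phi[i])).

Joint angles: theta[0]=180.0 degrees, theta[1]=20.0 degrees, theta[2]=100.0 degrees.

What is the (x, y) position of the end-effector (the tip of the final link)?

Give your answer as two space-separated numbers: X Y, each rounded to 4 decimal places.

Answer: -11.8977 -5.5962

Derivation:
joint[0] = (0.0000, 0.0000)  (base)
link 0: phi[0] = 180 = 180 deg
  cos(180 deg) = -1.0000, sin(180 deg) = 0.0000
  joint[1] = (0.0000, 0.0000) + 6.6 * (-1.0000, 0.0000) = (0.0000 + -6.6000, 0.0000 + 0.0000) = (-6.6000, 0.0000)
link 1: phi[1] = 180 + 20 = 200 deg
  cos(200 deg) = -0.9397, sin(200 deg) = -0.3420
  joint[2] = (-6.6000, 0.0000) + 7.5 * (-0.9397, -0.3420) = (-6.6000 + -7.0477, 0.0000 + -2.5652) = (-13.6477, -2.5652)
link 2: phi[2] = 180 + 20 + 100 = 300 deg
  cos(300 deg) = 0.5000, sin(300 deg) = -0.8660
  joint[3] = (-13.6477, -2.5652) + 3.5 * (0.5000, -0.8660) = (-13.6477 + 1.7500, -2.5652 + -3.0311) = (-11.8977, -5.5962)
End effector: (-11.8977, -5.5962)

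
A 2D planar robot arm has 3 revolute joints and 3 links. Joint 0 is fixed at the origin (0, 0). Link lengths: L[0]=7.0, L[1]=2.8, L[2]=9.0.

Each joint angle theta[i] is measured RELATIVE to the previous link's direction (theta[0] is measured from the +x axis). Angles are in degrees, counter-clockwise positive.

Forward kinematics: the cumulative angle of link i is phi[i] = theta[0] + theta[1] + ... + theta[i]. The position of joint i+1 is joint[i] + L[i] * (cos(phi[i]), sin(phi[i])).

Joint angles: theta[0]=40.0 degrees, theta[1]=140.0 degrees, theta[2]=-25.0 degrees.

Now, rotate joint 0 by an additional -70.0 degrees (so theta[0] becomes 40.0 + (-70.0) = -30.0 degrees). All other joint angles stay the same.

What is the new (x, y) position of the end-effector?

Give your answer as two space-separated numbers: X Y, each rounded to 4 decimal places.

Answer: 5.8889 8.0969

Derivation:
joint[0] = (0.0000, 0.0000)  (base)
link 0: phi[0] = -30 = -30 deg
  cos(-30 deg) = 0.8660, sin(-30 deg) = -0.5000
  joint[1] = (0.0000, 0.0000) + 7 * (0.8660, -0.5000) = (0.0000 + 6.0622, 0.0000 + -3.5000) = (6.0622, -3.5000)
link 1: phi[1] = -30 + 140 = 110 deg
  cos(110 deg) = -0.3420, sin(110 deg) = 0.9397
  joint[2] = (6.0622, -3.5000) + 2.8 * (-0.3420, 0.9397) = (6.0622 + -0.9577, -3.5000 + 2.6311) = (5.1045, -0.8689)
link 2: phi[2] = -30 + 140 + -25 = 85 deg
  cos(85 deg) = 0.0872, sin(85 deg) = 0.9962
  joint[3] = (5.1045, -0.8689) + 9 * (0.0872, 0.9962) = (5.1045 + 0.7844, -0.8689 + 8.9658) = (5.8889, 8.0969)
End effector: (5.8889, 8.0969)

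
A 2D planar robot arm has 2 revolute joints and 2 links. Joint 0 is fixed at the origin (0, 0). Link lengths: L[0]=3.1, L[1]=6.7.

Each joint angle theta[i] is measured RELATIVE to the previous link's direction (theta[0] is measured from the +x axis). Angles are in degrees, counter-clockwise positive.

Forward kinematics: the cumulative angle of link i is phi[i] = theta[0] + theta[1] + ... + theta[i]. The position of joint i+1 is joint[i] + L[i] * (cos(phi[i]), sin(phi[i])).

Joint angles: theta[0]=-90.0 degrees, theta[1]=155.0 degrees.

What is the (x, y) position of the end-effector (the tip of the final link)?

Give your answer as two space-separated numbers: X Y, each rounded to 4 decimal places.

Answer: 2.8315 2.9723

Derivation:
joint[0] = (0.0000, 0.0000)  (base)
link 0: phi[0] = -90 = -90 deg
  cos(-90 deg) = 0.0000, sin(-90 deg) = -1.0000
  joint[1] = (0.0000, 0.0000) + 3.1 * (0.0000, -1.0000) = (0.0000 + 0.0000, 0.0000 + -3.1000) = (0.0000, -3.1000)
link 1: phi[1] = -90 + 155 = 65 deg
  cos(65 deg) = 0.4226, sin(65 deg) = 0.9063
  joint[2] = (0.0000, -3.1000) + 6.7 * (0.4226, 0.9063) = (0.0000 + 2.8315, -3.1000 + 6.0723) = (2.8315, 2.9723)
End effector: (2.8315, 2.9723)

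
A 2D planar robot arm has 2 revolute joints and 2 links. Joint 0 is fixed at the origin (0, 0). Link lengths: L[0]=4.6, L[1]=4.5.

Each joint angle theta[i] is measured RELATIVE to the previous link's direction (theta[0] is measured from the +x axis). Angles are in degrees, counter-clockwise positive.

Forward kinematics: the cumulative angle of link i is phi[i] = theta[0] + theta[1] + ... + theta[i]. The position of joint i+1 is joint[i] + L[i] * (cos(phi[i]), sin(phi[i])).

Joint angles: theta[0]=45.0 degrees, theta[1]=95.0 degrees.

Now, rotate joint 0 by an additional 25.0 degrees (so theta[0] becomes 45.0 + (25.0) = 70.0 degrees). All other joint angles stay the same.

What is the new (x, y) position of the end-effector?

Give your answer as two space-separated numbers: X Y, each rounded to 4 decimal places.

Answer: -2.7734 5.4873

Derivation:
joint[0] = (0.0000, 0.0000)  (base)
link 0: phi[0] = 70 = 70 deg
  cos(70 deg) = 0.3420, sin(70 deg) = 0.9397
  joint[1] = (0.0000, 0.0000) + 4.6 * (0.3420, 0.9397) = (0.0000 + 1.5733, 0.0000 + 4.3226) = (1.5733, 4.3226)
link 1: phi[1] = 70 + 95 = 165 deg
  cos(165 deg) = -0.9659, sin(165 deg) = 0.2588
  joint[2] = (1.5733, 4.3226) + 4.5 * (-0.9659, 0.2588) = (1.5733 + -4.3467, 4.3226 + 1.1647) = (-2.7734, 5.4873)
End effector: (-2.7734, 5.4873)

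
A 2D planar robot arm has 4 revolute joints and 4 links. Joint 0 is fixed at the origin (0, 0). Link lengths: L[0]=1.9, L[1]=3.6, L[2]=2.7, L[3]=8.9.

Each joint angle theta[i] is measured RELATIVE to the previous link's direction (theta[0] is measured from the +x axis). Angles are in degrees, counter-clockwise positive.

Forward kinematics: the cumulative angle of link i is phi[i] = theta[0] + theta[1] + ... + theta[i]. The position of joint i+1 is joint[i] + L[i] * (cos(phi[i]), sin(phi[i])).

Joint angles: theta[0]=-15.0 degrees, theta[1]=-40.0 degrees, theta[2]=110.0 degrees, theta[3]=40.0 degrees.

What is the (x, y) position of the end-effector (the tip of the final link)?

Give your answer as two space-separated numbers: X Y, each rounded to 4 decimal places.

joint[0] = (0.0000, 0.0000)  (base)
link 0: phi[0] = -15 = -15 deg
  cos(-15 deg) = 0.9659, sin(-15 deg) = -0.2588
  joint[1] = (0.0000, 0.0000) + 1.9 * (0.9659, -0.2588) = (0.0000 + 1.8353, 0.0000 + -0.4918) = (1.8353, -0.4918)
link 1: phi[1] = -15 + -40 = -55 deg
  cos(-55 deg) = 0.5736, sin(-55 deg) = -0.8192
  joint[2] = (1.8353, -0.4918) + 3.6 * (0.5736, -0.8192) = (1.8353 + 2.0649, -0.4918 + -2.9489) = (3.9001, -3.4407)
link 2: phi[2] = -15 + -40 + 110 = 55 deg
  cos(55 deg) = 0.5736, sin(55 deg) = 0.8192
  joint[3] = (3.9001, -3.4407) + 2.7 * (0.5736, 0.8192) = (3.9001 + 1.5487, -3.4407 + 2.2117) = (5.4488, -1.2290)
link 3: phi[3] = -15 + -40 + 110 + 40 = 95 deg
  cos(95 deg) = -0.0872, sin(95 deg) = 0.9962
  joint[4] = (5.4488, -1.2290) + 8.9 * (-0.0872, 0.9962) = (5.4488 + -0.7757, -1.2290 + 8.8661) = (4.6731, 7.6371)
End effector: (4.6731, 7.6371)

Answer: 4.6731 7.6371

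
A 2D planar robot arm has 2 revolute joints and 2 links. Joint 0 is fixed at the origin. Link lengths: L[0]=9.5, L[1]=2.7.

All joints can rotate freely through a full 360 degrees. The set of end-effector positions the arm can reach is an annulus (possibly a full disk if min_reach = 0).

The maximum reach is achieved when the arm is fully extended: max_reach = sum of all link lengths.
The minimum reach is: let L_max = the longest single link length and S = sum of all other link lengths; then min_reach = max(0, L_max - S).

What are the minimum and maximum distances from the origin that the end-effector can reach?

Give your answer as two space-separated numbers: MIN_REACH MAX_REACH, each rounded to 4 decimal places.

Answer: 6.8000 12.2000

Derivation:
Link lengths: [9.5, 2.7]
max_reach = 9.5 + 2.7 = 12.2
L_max = max([9.5, 2.7]) = 9.5
S (sum of others) = 12.2 - 9.5 = 2.7
min_reach = max(0, 9.5 - 2.7) = max(0, 6.8) = 6.8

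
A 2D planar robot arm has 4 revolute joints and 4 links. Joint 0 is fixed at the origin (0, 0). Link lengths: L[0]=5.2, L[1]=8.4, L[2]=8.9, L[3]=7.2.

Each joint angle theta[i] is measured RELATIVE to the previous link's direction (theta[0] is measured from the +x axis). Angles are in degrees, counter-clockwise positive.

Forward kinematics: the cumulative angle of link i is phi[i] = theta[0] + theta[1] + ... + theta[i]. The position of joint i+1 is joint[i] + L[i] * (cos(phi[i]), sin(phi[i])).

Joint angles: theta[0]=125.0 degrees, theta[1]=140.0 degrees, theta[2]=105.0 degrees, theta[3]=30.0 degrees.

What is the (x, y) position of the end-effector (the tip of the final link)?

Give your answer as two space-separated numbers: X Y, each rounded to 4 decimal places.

joint[0] = (0.0000, 0.0000)  (base)
link 0: phi[0] = 125 = 125 deg
  cos(125 deg) = -0.5736, sin(125 deg) = 0.8192
  joint[1] = (0.0000, 0.0000) + 5.2 * (-0.5736, 0.8192) = (0.0000 + -2.9826, 0.0000 + 4.2596) = (-2.9826, 4.2596)
link 1: phi[1] = 125 + 140 = 265 deg
  cos(265 deg) = -0.0872, sin(265 deg) = -0.9962
  joint[2] = (-2.9826, 4.2596) + 8.4 * (-0.0872, -0.9962) = (-2.9826 + -0.7321, 4.2596 + -8.3680) = (-3.7147, -4.1084)
link 2: phi[2] = 125 + 140 + 105 = 370 deg
  cos(370 deg) = 0.9848, sin(370 deg) = 0.1736
  joint[3] = (-3.7147, -4.1084) + 8.9 * (0.9848, 0.1736) = (-3.7147 + 8.7648, -4.1084 + 1.5455) = (5.0501, -2.5630)
link 3: phi[3] = 125 + 140 + 105 + 30 = 400 deg
  cos(400 deg) = 0.7660, sin(400 deg) = 0.6428
  joint[4] = (5.0501, -2.5630) + 7.2 * (0.7660, 0.6428) = (5.0501 + 5.5155, -2.5630 + 4.6281) = (10.5656, 2.0651)
End effector: (10.5656, 2.0651)

Answer: 10.5656 2.0651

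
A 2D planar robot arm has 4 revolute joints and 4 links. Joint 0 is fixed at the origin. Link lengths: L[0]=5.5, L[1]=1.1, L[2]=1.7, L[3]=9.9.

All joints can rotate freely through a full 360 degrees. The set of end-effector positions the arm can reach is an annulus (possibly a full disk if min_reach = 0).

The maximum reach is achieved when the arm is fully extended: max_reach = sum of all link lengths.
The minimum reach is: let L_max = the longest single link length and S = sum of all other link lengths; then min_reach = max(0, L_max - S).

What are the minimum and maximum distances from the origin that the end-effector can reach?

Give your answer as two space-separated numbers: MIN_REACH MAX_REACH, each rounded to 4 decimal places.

Link lengths: [5.5, 1.1, 1.7, 9.9]
max_reach = 5.5 + 1.1 + 1.7 + 9.9 = 18.2
L_max = max([5.5, 1.1, 1.7, 9.9]) = 9.9
S (sum of others) = 18.2 - 9.9 = 8.3
min_reach = max(0, 9.9 - 8.3) = max(0, 1.6) = 1.6

Answer: 1.6000 18.2000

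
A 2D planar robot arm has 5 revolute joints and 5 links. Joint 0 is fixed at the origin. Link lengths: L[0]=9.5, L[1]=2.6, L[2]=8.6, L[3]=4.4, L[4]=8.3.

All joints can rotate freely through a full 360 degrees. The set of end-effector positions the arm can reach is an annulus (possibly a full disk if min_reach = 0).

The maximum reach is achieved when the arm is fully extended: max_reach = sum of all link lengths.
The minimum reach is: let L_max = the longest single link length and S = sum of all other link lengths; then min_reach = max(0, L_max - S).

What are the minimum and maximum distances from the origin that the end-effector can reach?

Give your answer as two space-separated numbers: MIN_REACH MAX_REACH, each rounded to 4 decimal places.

Answer: 0.0000 33.4000

Derivation:
Link lengths: [9.5, 2.6, 8.6, 4.4, 8.3]
max_reach = 9.5 + 2.6 + 8.6 + 4.4 + 8.3 = 33.4
L_max = max([9.5, 2.6, 8.6, 4.4, 8.3]) = 9.5
S (sum of others) = 33.4 - 9.5 = 23.9
min_reach = max(0, 9.5 - 23.9) = max(0, -14.4) = 0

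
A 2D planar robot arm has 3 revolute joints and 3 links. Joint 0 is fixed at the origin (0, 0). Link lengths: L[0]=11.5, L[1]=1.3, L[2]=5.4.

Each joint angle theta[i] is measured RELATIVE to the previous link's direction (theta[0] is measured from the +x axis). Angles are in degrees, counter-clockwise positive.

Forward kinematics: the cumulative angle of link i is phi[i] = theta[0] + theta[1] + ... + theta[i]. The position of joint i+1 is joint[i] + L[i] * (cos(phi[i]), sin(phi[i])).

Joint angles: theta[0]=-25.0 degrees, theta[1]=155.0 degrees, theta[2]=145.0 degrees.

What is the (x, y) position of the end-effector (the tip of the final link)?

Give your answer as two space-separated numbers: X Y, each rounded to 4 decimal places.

Answer: 10.0576 -9.2437

Derivation:
joint[0] = (0.0000, 0.0000)  (base)
link 0: phi[0] = -25 = -25 deg
  cos(-25 deg) = 0.9063, sin(-25 deg) = -0.4226
  joint[1] = (0.0000, 0.0000) + 11.5 * (0.9063, -0.4226) = (0.0000 + 10.4225, 0.0000 + -4.8601) = (10.4225, -4.8601)
link 1: phi[1] = -25 + 155 = 130 deg
  cos(130 deg) = -0.6428, sin(130 deg) = 0.7660
  joint[2] = (10.4225, -4.8601) + 1.3 * (-0.6428, 0.7660) = (10.4225 + -0.8356, -4.8601 + 0.9959) = (9.5869, -3.8643)
link 2: phi[2] = -25 + 155 + 145 = 275 deg
  cos(275 deg) = 0.0872, sin(275 deg) = -0.9962
  joint[3] = (9.5869, -3.8643) + 5.4 * (0.0872, -0.9962) = (9.5869 + 0.4706, -3.8643 + -5.3795) = (10.0576, -9.2437)
End effector: (10.0576, -9.2437)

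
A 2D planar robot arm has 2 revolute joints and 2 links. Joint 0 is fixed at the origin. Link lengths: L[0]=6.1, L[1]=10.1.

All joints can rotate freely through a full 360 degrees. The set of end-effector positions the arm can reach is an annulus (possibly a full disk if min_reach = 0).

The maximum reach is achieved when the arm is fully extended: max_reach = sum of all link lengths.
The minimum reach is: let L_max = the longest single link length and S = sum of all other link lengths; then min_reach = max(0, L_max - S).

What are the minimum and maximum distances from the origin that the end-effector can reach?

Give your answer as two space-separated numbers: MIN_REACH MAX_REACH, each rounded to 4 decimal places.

Answer: 4.0000 16.2000

Derivation:
Link lengths: [6.1, 10.1]
max_reach = 6.1 + 10.1 = 16.2
L_max = max([6.1, 10.1]) = 10.1
S (sum of others) = 16.2 - 10.1 = 6.1
min_reach = max(0, 10.1 - 6.1) = max(0, 4) = 4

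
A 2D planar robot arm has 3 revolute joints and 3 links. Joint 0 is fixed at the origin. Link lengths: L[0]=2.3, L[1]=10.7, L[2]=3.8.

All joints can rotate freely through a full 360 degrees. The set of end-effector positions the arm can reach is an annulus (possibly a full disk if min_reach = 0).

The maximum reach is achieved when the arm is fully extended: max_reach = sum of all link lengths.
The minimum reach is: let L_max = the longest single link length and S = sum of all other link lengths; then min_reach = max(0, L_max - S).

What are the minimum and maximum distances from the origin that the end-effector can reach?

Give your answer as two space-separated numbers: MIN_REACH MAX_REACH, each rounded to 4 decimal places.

Link lengths: [2.3, 10.7, 3.8]
max_reach = 2.3 + 10.7 + 3.8 = 16.8
L_max = max([2.3, 10.7, 3.8]) = 10.7
S (sum of others) = 16.8 - 10.7 = 6.1
min_reach = max(0, 10.7 - 6.1) = max(0, 4.6) = 4.6

Answer: 4.6000 16.8000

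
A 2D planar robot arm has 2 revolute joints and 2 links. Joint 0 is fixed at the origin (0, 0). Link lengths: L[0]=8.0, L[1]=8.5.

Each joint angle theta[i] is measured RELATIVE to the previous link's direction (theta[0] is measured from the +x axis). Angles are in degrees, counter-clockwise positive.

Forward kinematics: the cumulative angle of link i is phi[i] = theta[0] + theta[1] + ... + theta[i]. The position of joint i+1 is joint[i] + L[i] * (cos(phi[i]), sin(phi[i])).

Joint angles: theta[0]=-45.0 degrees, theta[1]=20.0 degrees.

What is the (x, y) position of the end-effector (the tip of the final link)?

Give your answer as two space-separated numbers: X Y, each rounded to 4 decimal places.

joint[0] = (0.0000, 0.0000)  (base)
link 0: phi[0] = -45 = -45 deg
  cos(-45 deg) = 0.7071, sin(-45 deg) = -0.7071
  joint[1] = (0.0000, 0.0000) + 8 * (0.7071, -0.7071) = (0.0000 + 5.6569, 0.0000 + -5.6569) = (5.6569, -5.6569)
link 1: phi[1] = -45 + 20 = -25 deg
  cos(-25 deg) = 0.9063, sin(-25 deg) = -0.4226
  joint[2] = (5.6569, -5.6569) + 8.5 * (0.9063, -0.4226) = (5.6569 + 7.7036, -5.6569 + -3.5923) = (13.3605, -9.2491)
End effector: (13.3605, -9.2491)

Answer: 13.3605 -9.2491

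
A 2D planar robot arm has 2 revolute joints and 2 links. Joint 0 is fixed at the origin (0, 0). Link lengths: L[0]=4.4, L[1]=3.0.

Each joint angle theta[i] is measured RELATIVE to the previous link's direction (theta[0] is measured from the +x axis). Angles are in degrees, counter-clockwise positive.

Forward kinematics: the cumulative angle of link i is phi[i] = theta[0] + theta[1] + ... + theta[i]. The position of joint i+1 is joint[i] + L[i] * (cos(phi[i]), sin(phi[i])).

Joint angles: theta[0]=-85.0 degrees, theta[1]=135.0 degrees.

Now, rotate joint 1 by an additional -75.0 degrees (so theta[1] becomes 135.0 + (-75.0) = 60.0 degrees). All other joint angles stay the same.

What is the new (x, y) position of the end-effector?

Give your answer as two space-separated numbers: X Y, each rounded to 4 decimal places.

Answer: 3.1024 -5.6511

Derivation:
joint[0] = (0.0000, 0.0000)  (base)
link 0: phi[0] = -85 = -85 deg
  cos(-85 deg) = 0.0872, sin(-85 deg) = -0.9962
  joint[1] = (0.0000, 0.0000) + 4.4 * (0.0872, -0.9962) = (0.0000 + 0.3835, 0.0000 + -4.3833) = (0.3835, -4.3833)
link 1: phi[1] = -85 + 60 = -25 deg
  cos(-25 deg) = 0.9063, sin(-25 deg) = -0.4226
  joint[2] = (0.3835, -4.3833) + 3 * (0.9063, -0.4226) = (0.3835 + 2.7189, -4.3833 + -1.2679) = (3.1024, -5.6511)
End effector: (3.1024, -5.6511)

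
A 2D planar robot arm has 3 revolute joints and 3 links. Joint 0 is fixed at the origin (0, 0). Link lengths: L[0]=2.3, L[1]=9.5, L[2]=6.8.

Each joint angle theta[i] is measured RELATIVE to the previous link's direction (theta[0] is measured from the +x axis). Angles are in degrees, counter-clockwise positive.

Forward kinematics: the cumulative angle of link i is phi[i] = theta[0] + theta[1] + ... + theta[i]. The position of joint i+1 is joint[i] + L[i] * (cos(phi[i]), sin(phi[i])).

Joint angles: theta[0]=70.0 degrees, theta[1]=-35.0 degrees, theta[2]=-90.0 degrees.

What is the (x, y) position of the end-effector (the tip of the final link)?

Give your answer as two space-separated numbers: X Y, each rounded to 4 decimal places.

joint[0] = (0.0000, 0.0000)  (base)
link 0: phi[0] = 70 = 70 deg
  cos(70 deg) = 0.3420, sin(70 deg) = 0.9397
  joint[1] = (0.0000, 0.0000) + 2.3 * (0.3420, 0.9397) = (0.0000 + 0.7866, 0.0000 + 2.1613) = (0.7866, 2.1613)
link 1: phi[1] = 70 + -35 = 35 deg
  cos(35 deg) = 0.8192, sin(35 deg) = 0.5736
  joint[2] = (0.7866, 2.1613) + 9.5 * (0.8192, 0.5736) = (0.7866 + 7.7819, 2.1613 + 5.4490) = (8.5686, 7.6103)
link 2: phi[2] = 70 + -35 + -90 = -55 deg
  cos(-55 deg) = 0.5736, sin(-55 deg) = -0.8192
  joint[3] = (8.5686, 7.6103) + 6.8 * (0.5736, -0.8192) = (8.5686 + 3.9003, 7.6103 + -5.5702) = (12.4689, 2.0400)
End effector: (12.4689, 2.0400)

Answer: 12.4689 2.0400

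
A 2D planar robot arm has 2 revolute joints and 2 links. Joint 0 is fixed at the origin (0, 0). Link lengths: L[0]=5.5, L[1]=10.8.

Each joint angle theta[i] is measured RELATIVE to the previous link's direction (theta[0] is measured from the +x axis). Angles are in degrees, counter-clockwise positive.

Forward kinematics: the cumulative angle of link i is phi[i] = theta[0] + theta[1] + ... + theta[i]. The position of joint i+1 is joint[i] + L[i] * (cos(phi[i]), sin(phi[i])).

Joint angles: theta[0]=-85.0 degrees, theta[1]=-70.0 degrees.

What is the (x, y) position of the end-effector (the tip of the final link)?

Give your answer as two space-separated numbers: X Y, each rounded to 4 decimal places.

Answer: -9.3088 -10.0433

Derivation:
joint[0] = (0.0000, 0.0000)  (base)
link 0: phi[0] = -85 = -85 deg
  cos(-85 deg) = 0.0872, sin(-85 deg) = -0.9962
  joint[1] = (0.0000, 0.0000) + 5.5 * (0.0872, -0.9962) = (0.0000 + 0.4794, 0.0000 + -5.4791) = (0.4794, -5.4791)
link 1: phi[1] = -85 + -70 = -155 deg
  cos(-155 deg) = -0.9063, sin(-155 deg) = -0.4226
  joint[2] = (0.4794, -5.4791) + 10.8 * (-0.9063, -0.4226) = (0.4794 + -9.7881, -5.4791 + -4.5643) = (-9.3088, -10.0433)
End effector: (-9.3088, -10.0433)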